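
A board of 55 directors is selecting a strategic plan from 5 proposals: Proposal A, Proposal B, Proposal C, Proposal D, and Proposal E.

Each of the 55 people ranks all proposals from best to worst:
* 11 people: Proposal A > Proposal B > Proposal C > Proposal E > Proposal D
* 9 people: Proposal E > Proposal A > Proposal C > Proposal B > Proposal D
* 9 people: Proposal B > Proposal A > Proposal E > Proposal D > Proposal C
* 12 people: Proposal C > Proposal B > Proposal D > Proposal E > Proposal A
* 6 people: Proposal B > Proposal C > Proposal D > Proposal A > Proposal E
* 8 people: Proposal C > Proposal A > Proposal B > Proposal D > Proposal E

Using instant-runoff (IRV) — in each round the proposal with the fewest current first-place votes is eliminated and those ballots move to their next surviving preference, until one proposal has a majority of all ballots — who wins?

Round 1: Proposal A 11, Proposal B 15, Proposal C 20, Proposal D 0, Proposal E 9. Proposal D eliminated.
Round 2: Proposal A 11, Proposal B 15, Proposal C 20, Proposal E 9. Proposal E eliminated.
Round 3: Proposal A 20, Proposal B 15, Proposal C 20. Proposal B eliminated.
Round 4: Proposal A 29, Proposal C 26. Proposal A has a majority (≥28).

Proposal A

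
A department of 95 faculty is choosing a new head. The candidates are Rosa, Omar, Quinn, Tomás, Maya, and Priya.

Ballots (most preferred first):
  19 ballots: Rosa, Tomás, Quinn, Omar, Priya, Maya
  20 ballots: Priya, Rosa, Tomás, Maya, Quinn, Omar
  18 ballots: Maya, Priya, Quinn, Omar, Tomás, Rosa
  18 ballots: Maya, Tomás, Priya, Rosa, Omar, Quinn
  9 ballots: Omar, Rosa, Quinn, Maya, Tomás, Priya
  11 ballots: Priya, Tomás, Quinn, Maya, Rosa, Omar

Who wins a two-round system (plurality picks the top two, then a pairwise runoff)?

Priya

Round 1 first-place votes: Rosa 19, Omar 9, Quinn 0, Tomás 0, Maya 36, Priya 31. Maya and Priya advance.
Runoff: Maya is ranked above Priya on 45 ballots, Priya above Maya on 50.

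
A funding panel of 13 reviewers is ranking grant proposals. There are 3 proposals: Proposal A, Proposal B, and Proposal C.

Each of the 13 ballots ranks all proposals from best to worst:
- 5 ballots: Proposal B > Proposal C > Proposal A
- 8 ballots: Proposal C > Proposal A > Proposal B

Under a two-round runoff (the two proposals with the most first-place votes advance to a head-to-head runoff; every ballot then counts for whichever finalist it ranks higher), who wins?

Proposal C

Round 1 first-place votes: Proposal A 0, Proposal B 5, Proposal C 8. Proposal C and Proposal B advance.
Runoff: Proposal C is ranked above Proposal B on 8 ballots, Proposal B above Proposal C on 5.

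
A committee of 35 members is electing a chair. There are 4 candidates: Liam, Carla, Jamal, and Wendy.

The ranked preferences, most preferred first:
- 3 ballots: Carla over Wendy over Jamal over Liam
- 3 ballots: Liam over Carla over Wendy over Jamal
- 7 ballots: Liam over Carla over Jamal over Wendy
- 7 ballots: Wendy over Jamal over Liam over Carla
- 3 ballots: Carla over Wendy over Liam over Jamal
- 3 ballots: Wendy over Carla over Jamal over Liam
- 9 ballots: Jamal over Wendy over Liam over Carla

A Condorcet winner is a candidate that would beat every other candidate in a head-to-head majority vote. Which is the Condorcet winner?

Wendy

Wendy vs Liam: 25–10
Wendy vs Carla: 19–16
Wendy vs Jamal: 19–16
Wendy beats every other candidate.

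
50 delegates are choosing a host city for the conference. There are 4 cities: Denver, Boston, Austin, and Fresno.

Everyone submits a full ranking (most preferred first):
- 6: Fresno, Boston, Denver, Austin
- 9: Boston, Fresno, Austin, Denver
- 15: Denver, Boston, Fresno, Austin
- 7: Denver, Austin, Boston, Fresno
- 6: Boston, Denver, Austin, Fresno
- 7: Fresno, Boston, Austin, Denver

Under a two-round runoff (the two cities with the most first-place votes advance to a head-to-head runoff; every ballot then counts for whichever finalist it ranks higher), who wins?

Round 1 first-place votes: Denver 22, Boston 15, Austin 0, Fresno 13. Denver and Boston advance.
Runoff: Denver is ranked above Boston on 22 ballots, Boston above Denver on 28.

Boston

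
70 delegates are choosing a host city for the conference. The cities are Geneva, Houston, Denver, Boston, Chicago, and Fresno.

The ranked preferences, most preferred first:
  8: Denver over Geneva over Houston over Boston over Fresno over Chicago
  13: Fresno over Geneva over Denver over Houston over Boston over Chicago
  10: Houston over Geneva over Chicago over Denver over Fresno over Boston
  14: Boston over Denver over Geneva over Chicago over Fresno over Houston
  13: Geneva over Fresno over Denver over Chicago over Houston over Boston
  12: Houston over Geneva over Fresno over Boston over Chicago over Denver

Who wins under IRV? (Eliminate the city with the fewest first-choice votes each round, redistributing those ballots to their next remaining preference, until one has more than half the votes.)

Geneva

Round 1: Geneva 13, Houston 22, Denver 8, Boston 14, Chicago 0, Fresno 13. Chicago eliminated.
Round 2: Geneva 13, Houston 22, Denver 8, Boston 14, Fresno 13. Denver eliminated.
Round 3: Geneva 21, Houston 22, Boston 14, Fresno 13. Fresno eliminated.
Round 4: Geneva 34, Houston 22, Boston 14. Boston eliminated.
Round 5: Geneva 48, Houston 22. Geneva has a majority (≥36).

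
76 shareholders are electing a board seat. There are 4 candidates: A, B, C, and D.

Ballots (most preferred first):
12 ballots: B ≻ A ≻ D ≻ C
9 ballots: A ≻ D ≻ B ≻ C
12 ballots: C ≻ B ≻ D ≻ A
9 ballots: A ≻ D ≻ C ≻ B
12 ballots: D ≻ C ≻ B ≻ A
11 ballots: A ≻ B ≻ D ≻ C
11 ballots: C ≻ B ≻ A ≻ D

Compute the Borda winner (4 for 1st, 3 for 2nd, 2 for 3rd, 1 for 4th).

B

A: 12×3 + 9×4 + 12×1 + 9×4 + 12×1 + 11×4 + 11×2 = 198
B: 12×4 + 9×2 + 12×3 + 9×1 + 12×2 + 11×3 + 11×3 = 201
C: 12×1 + 9×1 + 12×4 + 9×2 + 12×3 + 11×1 + 11×4 = 178
D: 12×2 + 9×3 + 12×2 + 9×3 + 12×4 + 11×2 + 11×1 = 183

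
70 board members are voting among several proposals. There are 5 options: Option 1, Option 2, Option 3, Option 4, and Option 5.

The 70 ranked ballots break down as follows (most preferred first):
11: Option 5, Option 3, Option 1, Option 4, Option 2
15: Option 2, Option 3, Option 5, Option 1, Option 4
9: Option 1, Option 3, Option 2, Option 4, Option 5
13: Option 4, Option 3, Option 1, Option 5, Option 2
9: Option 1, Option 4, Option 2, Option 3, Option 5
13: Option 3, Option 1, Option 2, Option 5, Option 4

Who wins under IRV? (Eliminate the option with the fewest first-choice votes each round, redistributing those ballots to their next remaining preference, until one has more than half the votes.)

Option 3

Round 1: Option 1 18, Option 2 15, Option 3 13, Option 4 13, Option 5 11. Option 5 eliminated.
Round 2: Option 1 18, Option 2 15, Option 3 24, Option 4 13. Option 4 eliminated.
Round 3: Option 1 18, Option 2 15, Option 3 37. Option 3 has a majority (≥36).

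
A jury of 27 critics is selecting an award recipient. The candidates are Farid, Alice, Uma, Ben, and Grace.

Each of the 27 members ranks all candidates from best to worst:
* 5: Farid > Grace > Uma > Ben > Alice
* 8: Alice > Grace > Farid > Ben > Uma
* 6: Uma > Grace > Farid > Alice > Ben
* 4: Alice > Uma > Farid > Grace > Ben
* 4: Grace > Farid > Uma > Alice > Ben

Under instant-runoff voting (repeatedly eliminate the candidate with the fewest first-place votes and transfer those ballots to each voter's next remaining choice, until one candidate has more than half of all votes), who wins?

Round 1: Farid 5, Alice 12, Uma 6, Ben 0, Grace 4. Ben eliminated.
Round 2: Farid 5, Alice 12, Uma 6, Grace 4. Grace eliminated.
Round 3: Farid 9, Alice 12, Uma 6. Uma eliminated.
Round 4: Farid 15, Alice 12. Farid has a majority (≥14).

Farid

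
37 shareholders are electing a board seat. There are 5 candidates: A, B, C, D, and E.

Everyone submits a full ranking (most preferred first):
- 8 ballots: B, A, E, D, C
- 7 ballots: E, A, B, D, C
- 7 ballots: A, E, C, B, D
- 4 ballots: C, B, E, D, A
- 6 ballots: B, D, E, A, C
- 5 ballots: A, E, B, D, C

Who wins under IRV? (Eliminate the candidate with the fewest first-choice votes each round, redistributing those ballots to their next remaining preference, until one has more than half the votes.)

Round 1: A 12, B 14, C 4, D 0, E 7. D eliminated.
Round 2: A 12, B 14, C 4, E 7. C eliminated.
Round 3: A 12, B 18, E 7. E eliminated.
Round 4: A 19, B 18. A has a majority (≥19).

A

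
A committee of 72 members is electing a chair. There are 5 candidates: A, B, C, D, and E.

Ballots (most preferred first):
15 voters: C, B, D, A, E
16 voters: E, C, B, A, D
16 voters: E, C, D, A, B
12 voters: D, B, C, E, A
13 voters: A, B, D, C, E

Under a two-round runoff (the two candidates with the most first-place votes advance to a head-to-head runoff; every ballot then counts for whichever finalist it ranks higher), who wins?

C

Round 1 first-place votes: A 13, B 0, C 15, D 12, E 32. E and C advance.
Runoff: E is ranked above C on 32 ballots, C above E on 40.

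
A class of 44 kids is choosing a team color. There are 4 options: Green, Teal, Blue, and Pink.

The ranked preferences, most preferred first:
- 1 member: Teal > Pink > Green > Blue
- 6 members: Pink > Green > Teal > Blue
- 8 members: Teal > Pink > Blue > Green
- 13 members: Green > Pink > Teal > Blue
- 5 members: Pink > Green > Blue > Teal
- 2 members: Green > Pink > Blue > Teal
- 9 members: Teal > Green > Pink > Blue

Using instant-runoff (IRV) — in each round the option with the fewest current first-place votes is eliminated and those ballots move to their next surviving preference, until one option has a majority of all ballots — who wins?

Round 1: Green 15, Teal 18, Blue 0, Pink 11. Blue eliminated.
Round 2: Green 15, Teal 18, Pink 11. Pink eliminated.
Round 3: Green 26, Teal 18. Green has a majority (≥23).

Green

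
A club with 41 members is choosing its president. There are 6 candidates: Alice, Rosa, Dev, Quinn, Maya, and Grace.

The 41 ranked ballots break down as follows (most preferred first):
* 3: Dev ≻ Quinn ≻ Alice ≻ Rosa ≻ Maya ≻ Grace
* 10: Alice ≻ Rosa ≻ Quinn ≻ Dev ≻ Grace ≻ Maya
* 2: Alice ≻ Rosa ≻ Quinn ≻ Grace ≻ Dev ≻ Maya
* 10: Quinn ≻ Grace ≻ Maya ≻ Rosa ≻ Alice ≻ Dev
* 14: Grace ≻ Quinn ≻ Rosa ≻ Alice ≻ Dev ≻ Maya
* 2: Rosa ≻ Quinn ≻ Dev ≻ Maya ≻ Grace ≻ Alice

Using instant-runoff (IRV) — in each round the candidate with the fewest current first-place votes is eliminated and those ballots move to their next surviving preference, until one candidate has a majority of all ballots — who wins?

Quinn

Round 1: Alice 12, Rosa 2, Dev 3, Quinn 10, Maya 0, Grace 14. Maya eliminated.
Round 2: Alice 12, Rosa 2, Dev 3, Quinn 10, Grace 14. Rosa eliminated.
Round 3: Alice 12, Dev 3, Quinn 12, Grace 14. Dev eliminated.
Round 4: Alice 12, Quinn 15, Grace 14. Alice eliminated.
Round 5: Quinn 27, Grace 14. Quinn has a majority (≥21).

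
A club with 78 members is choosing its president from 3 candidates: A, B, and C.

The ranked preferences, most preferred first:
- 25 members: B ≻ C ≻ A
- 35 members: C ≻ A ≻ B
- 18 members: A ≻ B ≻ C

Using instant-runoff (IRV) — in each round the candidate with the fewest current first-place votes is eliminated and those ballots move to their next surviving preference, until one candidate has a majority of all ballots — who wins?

Round 1: A 18, B 25, C 35. A eliminated.
Round 2: B 43, C 35. B has a majority (≥40).

B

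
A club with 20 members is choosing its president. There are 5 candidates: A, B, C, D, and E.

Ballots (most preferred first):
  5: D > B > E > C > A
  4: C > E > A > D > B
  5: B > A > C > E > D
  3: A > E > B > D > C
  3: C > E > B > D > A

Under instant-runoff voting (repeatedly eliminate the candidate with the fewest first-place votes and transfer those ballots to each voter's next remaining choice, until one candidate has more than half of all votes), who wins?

Round 1: A 3, B 5, C 7, D 5, E 0. E eliminated.
Round 2: A 3, B 5, C 7, D 5. A eliminated.
Round 3: B 8, C 7, D 5. D eliminated.
Round 4: B 13, C 7. B has a majority (≥11).

B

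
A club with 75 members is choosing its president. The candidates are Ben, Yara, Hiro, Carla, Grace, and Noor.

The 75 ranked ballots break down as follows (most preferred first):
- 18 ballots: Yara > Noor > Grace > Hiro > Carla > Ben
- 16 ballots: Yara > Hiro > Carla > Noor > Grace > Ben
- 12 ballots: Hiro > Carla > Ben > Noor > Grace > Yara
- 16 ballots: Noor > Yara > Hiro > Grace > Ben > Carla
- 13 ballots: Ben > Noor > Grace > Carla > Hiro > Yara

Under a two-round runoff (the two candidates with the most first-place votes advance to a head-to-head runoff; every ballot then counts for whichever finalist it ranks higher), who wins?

Round 1 first-place votes: Ben 13, Yara 34, Hiro 12, Carla 0, Grace 0, Noor 16. Yara and Noor advance.
Runoff: Yara is ranked above Noor on 34 ballots, Noor above Yara on 41.

Noor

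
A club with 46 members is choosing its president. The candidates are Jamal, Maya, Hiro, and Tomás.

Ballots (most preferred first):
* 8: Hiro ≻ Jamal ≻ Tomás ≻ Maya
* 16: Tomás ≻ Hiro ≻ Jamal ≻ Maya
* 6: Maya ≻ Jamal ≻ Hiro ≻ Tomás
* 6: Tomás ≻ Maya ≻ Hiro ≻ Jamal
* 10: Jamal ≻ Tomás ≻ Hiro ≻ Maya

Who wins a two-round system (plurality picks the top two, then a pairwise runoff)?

Round 1 first-place votes: Jamal 10, Maya 6, Hiro 8, Tomás 22. Tomás and Jamal advance.
Runoff: Tomás is ranked above Jamal on 22 ballots, Jamal above Tomás on 24.

Jamal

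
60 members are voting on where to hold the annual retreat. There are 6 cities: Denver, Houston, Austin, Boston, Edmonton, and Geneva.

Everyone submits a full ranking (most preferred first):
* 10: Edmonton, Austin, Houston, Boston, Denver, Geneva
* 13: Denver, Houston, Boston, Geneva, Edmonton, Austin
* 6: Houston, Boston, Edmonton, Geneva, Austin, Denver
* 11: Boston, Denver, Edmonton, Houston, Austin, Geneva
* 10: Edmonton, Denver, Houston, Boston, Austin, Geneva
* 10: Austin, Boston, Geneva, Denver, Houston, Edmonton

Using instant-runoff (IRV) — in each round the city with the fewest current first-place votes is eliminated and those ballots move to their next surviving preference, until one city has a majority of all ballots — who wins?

Round 1: Denver 13, Houston 6, Austin 10, Boston 11, Edmonton 20, Geneva 0. Geneva eliminated.
Round 2: Denver 13, Houston 6, Austin 10, Boston 11, Edmonton 20. Houston eliminated.
Round 3: Denver 13, Austin 10, Boston 17, Edmonton 20. Austin eliminated.
Round 4: Denver 13, Boston 27, Edmonton 20. Denver eliminated.
Round 5: Boston 40, Edmonton 20. Boston has a majority (≥31).

Boston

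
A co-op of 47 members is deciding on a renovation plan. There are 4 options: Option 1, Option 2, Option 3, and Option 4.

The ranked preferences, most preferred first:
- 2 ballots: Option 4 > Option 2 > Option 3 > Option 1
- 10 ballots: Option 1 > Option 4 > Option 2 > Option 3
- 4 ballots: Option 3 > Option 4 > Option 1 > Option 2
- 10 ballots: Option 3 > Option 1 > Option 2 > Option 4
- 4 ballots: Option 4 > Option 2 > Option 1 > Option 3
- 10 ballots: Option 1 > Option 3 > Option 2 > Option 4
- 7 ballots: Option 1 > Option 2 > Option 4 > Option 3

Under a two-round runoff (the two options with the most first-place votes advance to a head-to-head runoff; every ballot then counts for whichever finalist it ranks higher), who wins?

Option 1

Round 1 first-place votes: Option 1 27, Option 2 0, Option 3 14, Option 4 6. Option 1 and Option 3 advance.
Runoff: Option 1 is ranked above Option 3 on 31 ballots, Option 3 above Option 1 on 16.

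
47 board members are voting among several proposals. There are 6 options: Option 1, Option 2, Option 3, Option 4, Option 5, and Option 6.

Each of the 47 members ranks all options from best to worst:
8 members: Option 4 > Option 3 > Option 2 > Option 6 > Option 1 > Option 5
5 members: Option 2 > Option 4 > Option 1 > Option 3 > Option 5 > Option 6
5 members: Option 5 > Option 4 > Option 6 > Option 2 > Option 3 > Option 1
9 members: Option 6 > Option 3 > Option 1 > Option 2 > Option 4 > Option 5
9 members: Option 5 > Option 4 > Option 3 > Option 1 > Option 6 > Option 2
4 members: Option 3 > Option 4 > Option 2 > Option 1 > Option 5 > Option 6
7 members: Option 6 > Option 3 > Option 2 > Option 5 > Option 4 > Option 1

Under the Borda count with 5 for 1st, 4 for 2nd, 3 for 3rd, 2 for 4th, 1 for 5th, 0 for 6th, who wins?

Option 1: 8×1 + 5×3 + 5×0 + 9×3 + 9×2 + 4×2 + 7×0 = 76
Option 2: 8×3 + 5×5 + 5×2 + 9×2 + 9×0 + 4×3 + 7×3 = 110
Option 3: 8×4 + 5×2 + 5×1 + 9×4 + 9×3 + 4×5 + 7×4 = 158
Option 4: 8×5 + 5×4 + 5×4 + 9×1 + 9×4 + 4×4 + 7×1 = 148
Option 5: 8×0 + 5×1 + 5×5 + 9×0 + 9×5 + 4×1 + 7×2 = 93
Option 6: 8×2 + 5×0 + 5×3 + 9×5 + 9×1 + 4×0 + 7×5 = 120

Option 3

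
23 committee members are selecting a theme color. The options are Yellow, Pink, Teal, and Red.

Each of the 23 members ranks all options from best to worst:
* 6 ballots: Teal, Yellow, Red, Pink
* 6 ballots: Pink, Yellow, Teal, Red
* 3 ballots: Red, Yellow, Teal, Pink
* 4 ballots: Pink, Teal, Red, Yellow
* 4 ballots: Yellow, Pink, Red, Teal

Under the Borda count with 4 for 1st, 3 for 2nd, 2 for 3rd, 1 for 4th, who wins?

Yellow: 6×3 + 6×3 + 3×3 + 4×1 + 4×4 = 65
Pink: 6×1 + 6×4 + 3×1 + 4×4 + 4×3 = 61
Teal: 6×4 + 6×2 + 3×2 + 4×3 + 4×1 = 58
Red: 6×2 + 6×1 + 3×4 + 4×2 + 4×2 = 46

Yellow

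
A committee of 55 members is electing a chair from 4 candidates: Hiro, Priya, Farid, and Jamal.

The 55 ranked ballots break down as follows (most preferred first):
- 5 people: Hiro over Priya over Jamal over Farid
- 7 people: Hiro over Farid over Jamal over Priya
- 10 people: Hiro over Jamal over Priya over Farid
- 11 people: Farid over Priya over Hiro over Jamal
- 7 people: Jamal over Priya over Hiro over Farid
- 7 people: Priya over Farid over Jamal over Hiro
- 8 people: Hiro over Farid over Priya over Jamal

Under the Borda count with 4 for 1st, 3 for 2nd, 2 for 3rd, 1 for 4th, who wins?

Hiro

Hiro: 5×4 + 7×4 + 10×4 + 11×2 + 7×2 + 7×1 + 8×4 = 163
Priya: 5×3 + 7×1 + 10×2 + 11×3 + 7×3 + 7×4 + 8×2 = 140
Farid: 5×1 + 7×3 + 10×1 + 11×4 + 7×1 + 7×3 + 8×3 = 132
Jamal: 5×2 + 7×2 + 10×3 + 11×1 + 7×4 + 7×2 + 8×1 = 115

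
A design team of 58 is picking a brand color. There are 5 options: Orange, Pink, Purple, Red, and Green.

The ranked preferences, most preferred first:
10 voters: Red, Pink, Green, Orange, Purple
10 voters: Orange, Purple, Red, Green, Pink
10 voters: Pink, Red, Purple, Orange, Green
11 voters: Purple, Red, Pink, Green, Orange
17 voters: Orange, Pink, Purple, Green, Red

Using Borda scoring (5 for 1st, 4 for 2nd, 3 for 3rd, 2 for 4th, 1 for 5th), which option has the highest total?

Orange: 10×2 + 10×5 + 10×2 + 11×1 + 17×5 = 186
Pink: 10×4 + 10×1 + 10×5 + 11×3 + 17×4 = 201
Purple: 10×1 + 10×4 + 10×3 + 11×5 + 17×3 = 186
Red: 10×5 + 10×3 + 10×4 + 11×4 + 17×1 = 181
Green: 10×3 + 10×2 + 10×1 + 11×2 + 17×2 = 116

Pink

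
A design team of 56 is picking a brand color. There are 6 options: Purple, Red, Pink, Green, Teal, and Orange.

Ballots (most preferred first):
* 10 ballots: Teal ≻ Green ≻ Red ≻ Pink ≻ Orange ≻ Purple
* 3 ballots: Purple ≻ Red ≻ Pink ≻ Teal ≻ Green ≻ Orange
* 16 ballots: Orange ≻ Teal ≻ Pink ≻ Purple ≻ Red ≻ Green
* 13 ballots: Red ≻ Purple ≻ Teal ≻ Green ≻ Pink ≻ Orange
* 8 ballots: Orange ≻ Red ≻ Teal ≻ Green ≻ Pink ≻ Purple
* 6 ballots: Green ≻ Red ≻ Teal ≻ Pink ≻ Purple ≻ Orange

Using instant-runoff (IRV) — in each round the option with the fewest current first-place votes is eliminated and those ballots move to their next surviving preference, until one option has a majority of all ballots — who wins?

Round 1: Purple 3, Red 13, Pink 0, Green 6, Teal 10, Orange 24. Pink eliminated.
Round 2: Purple 3, Red 13, Green 6, Teal 10, Orange 24. Purple eliminated.
Round 3: Red 16, Green 6, Teal 10, Orange 24. Green eliminated.
Round 4: Red 22, Teal 10, Orange 24. Teal eliminated.
Round 5: Red 32, Orange 24. Red has a majority (≥29).

Red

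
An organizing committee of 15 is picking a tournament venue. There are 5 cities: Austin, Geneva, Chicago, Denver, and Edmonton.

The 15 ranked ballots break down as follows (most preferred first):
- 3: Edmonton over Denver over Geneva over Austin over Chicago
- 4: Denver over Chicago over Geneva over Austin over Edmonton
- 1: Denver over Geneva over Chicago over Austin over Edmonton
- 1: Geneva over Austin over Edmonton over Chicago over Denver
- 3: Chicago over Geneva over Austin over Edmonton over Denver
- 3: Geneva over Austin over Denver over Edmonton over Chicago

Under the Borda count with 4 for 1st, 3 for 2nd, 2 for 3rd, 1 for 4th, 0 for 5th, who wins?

Austin: 3×1 + 4×1 + 1×1 + 1×3 + 3×2 + 3×3 = 26
Geneva: 3×2 + 4×2 + 1×3 + 1×4 + 3×3 + 3×4 = 42
Chicago: 3×0 + 4×3 + 1×2 + 1×1 + 3×4 + 3×0 = 27
Denver: 3×3 + 4×4 + 1×4 + 1×0 + 3×0 + 3×2 = 35
Edmonton: 3×4 + 4×0 + 1×0 + 1×2 + 3×1 + 3×1 = 20

Geneva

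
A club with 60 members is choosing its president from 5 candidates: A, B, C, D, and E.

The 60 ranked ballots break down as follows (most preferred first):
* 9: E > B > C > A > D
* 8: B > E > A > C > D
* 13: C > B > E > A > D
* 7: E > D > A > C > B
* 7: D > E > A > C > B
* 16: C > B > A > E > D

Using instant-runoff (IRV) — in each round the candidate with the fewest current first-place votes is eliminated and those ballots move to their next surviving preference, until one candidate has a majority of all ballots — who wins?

E

Round 1: A 0, B 8, C 29, D 7, E 16. A eliminated.
Round 2: B 8, C 29, D 7, E 16. D eliminated.
Round 3: B 8, C 29, E 23. B eliminated.
Round 4: C 29, E 31. E has a majority (≥31).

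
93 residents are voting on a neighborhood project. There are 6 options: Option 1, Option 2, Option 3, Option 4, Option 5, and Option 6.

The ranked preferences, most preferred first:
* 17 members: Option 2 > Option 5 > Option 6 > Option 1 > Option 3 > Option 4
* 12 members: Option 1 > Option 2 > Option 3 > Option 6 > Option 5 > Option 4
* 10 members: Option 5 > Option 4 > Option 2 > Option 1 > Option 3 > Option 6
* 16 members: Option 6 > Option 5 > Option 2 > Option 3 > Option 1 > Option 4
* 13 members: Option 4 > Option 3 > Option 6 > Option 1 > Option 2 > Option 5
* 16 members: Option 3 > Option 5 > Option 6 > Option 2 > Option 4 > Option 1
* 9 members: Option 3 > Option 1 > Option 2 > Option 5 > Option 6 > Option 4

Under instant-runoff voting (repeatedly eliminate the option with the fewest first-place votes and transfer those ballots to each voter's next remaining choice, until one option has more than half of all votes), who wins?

Option 2

Round 1: Option 1 12, Option 2 17, Option 3 25, Option 4 13, Option 5 10, Option 6 16. Option 5 eliminated.
Round 2: Option 1 12, Option 2 17, Option 3 25, Option 4 23, Option 6 16. Option 1 eliminated.
Round 3: Option 2 29, Option 3 25, Option 4 23, Option 6 16. Option 6 eliminated.
Round 4: Option 2 45, Option 3 25, Option 4 23. Option 4 eliminated.
Round 5: Option 2 55, Option 3 38. Option 2 has a majority (≥47).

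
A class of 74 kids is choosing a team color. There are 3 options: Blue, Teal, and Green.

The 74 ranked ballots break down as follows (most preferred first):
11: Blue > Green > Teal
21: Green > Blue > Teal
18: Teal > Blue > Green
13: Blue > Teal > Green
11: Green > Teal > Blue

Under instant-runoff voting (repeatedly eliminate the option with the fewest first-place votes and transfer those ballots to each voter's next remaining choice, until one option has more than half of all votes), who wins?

Round 1: Blue 24, Teal 18, Green 32. Teal eliminated.
Round 2: Blue 42, Green 32. Blue has a majority (≥38).

Blue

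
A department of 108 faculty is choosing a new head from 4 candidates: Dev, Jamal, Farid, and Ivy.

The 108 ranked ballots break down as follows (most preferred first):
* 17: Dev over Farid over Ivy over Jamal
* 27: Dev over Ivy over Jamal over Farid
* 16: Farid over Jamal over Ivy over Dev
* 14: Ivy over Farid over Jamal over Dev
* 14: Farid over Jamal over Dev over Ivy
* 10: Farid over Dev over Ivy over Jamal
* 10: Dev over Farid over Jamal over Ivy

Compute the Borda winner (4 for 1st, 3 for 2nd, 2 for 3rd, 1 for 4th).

Farid

Dev: 17×4 + 27×4 + 16×1 + 14×1 + 14×2 + 10×3 + 10×4 = 304
Jamal: 17×1 + 27×2 + 16×3 + 14×2 + 14×3 + 10×1 + 10×2 = 219
Farid: 17×3 + 27×1 + 16×4 + 14×3 + 14×4 + 10×4 + 10×3 = 310
Ivy: 17×2 + 27×3 + 16×2 + 14×4 + 14×1 + 10×2 + 10×1 = 247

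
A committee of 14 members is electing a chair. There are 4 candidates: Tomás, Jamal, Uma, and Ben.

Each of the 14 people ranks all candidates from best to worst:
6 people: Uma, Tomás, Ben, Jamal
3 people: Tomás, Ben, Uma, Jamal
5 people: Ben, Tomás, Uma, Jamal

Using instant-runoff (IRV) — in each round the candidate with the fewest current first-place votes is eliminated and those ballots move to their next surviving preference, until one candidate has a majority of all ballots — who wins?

Round 1: Tomás 3, Jamal 0, Uma 6, Ben 5. Jamal eliminated.
Round 2: Tomás 3, Uma 6, Ben 5. Tomás eliminated.
Round 3: Uma 6, Ben 8. Ben has a majority (≥8).

Ben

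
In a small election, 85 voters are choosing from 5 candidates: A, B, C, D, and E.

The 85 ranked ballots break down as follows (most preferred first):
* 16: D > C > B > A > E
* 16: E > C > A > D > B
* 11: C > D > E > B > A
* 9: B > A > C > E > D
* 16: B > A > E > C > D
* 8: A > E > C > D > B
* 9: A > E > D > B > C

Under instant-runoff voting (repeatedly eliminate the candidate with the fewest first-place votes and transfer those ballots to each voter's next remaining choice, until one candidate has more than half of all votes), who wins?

A

Round 1: A 17, B 25, C 11, D 16, E 16. C eliminated.
Round 2: A 17, B 25, D 27, E 16. E eliminated.
Round 3: A 33, B 25, D 27. B eliminated.
Round 4: A 58, D 27. A has a majority (≥43).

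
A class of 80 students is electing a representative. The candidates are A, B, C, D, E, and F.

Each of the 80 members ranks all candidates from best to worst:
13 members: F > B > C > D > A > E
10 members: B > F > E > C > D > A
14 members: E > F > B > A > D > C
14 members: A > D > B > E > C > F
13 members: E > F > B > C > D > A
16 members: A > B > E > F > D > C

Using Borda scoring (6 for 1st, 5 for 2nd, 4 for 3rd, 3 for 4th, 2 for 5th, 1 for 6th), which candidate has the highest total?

B

A: 13×2 + 10×1 + 14×3 + 14×6 + 13×1 + 16×6 = 271
B: 13×5 + 10×6 + 14×4 + 14×4 + 13×4 + 16×5 = 369
C: 13×4 + 10×3 + 14×1 + 14×2 + 13×3 + 16×1 = 179
D: 13×3 + 10×2 + 14×2 + 14×5 + 13×2 + 16×2 = 215
E: 13×1 + 10×4 + 14×6 + 14×3 + 13×6 + 16×4 = 321
F: 13×6 + 10×5 + 14×5 + 14×1 + 13×5 + 16×3 = 325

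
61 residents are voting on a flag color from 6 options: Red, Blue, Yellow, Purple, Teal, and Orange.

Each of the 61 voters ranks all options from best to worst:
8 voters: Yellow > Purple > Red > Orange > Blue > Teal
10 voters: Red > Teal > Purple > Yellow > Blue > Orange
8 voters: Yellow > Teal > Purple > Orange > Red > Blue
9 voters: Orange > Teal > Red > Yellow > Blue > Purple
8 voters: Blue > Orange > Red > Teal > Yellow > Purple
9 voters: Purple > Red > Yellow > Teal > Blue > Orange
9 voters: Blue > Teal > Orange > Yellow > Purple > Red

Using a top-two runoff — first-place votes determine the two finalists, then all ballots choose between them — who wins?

Yellow

Round 1 first-place votes: Red 10, Blue 17, Yellow 16, Purple 9, Teal 0, Orange 9. Blue and Yellow advance.
Runoff: Blue is ranked above Yellow on 17 ballots, Yellow above Blue on 44.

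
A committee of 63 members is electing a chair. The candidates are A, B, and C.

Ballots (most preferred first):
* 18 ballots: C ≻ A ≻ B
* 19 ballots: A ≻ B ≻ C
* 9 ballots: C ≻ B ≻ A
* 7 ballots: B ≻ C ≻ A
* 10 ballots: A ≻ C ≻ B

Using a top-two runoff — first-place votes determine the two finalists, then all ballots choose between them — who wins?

C

Round 1 first-place votes: A 29, B 7, C 27. A and C advance.
Runoff: A is ranked above C on 29 ballots, C above A on 34.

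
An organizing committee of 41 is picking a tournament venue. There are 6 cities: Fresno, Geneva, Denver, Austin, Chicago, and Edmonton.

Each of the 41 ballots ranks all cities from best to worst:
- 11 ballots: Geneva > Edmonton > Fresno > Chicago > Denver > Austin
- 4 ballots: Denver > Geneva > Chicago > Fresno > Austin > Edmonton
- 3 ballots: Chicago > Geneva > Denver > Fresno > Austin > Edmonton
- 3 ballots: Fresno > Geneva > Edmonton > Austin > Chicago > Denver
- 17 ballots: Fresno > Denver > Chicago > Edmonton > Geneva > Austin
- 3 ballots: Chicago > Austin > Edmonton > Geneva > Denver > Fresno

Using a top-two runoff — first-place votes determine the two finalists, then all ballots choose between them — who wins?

Round 1 first-place votes: Fresno 20, Geneva 11, Denver 4, Austin 0, Chicago 6, Edmonton 0. Fresno and Geneva advance.
Runoff: Fresno is ranked above Geneva on 20 ballots, Geneva above Fresno on 21.

Geneva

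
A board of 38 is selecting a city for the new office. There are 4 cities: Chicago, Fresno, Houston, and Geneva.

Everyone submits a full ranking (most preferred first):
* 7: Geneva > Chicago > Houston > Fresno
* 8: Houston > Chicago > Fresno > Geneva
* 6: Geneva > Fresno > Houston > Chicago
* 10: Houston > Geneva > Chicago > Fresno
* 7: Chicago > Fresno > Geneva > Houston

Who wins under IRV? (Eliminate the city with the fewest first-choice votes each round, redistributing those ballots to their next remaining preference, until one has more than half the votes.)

Geneva

Round 1: Chicago 7, Fresno 0, Houston 18, Geneva 13. Fresno eliminated.
Round 2: Chicago 7, Houston 18, Geneva 13. Chicago eliminated.
Round 3: Houston 18, Geneva 20. Geneva has a majority (≥20).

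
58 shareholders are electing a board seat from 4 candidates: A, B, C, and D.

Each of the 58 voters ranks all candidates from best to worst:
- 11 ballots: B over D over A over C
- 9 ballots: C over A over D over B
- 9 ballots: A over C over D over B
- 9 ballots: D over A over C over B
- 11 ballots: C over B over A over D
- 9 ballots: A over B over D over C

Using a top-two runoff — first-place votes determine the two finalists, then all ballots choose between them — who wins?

Round 1 first-place votes: A 18, B 11, C 20, D 9. C and A advance.
Runoff: C is ranked above A on 20 ballots, A above C on 38.

A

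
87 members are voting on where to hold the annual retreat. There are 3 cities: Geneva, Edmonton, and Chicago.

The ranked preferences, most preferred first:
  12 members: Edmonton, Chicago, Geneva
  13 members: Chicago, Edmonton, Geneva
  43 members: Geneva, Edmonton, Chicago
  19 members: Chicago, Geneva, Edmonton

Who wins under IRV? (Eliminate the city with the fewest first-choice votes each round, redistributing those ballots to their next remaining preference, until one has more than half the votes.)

Round 1: Geneva 43, Edmonton 12, Chicago 32. Edmonton eliminated.
Round 2: Geneva 43, Chicago 44. Chicago has a majority (≥44).

Chicago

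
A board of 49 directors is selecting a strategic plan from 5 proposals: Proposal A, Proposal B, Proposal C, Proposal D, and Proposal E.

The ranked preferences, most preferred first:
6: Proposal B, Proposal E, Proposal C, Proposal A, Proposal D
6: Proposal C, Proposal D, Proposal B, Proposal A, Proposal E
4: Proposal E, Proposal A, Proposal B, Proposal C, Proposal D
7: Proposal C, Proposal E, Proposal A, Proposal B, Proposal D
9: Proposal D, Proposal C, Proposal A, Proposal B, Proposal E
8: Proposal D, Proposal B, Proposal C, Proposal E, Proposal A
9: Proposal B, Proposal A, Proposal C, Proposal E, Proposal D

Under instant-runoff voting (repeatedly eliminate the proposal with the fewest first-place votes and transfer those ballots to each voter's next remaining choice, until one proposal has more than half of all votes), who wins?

Proposal B

Round 1: Proposal A 0, Proposal B 15, Proposal C 13, Proposal D 17, Proposal E 4. Proposal A eliminated.
Round 2: Proposal B 15, Proposal C 13, Proposal D 17, Proposal E 4. Proposal E eliminated.
Round 3: Proposal B 19, Proposal C 13, Proposal D 17. Proposal C eliminated.
Round 4: Proposal B 26, Proposal D 23. Proposal B has a majority (≥25).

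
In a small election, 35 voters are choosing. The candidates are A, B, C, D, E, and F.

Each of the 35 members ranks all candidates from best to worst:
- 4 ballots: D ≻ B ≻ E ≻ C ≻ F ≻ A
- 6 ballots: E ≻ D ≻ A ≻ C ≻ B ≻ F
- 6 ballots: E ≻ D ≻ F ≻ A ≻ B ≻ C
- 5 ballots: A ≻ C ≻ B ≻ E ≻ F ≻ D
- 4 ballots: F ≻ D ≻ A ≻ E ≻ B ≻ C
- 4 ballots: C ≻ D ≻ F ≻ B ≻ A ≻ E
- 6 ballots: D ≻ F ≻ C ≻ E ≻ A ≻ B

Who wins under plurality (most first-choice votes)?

E

First-place votes: A 5, B 0, C 4, D 10, E 12, F 4.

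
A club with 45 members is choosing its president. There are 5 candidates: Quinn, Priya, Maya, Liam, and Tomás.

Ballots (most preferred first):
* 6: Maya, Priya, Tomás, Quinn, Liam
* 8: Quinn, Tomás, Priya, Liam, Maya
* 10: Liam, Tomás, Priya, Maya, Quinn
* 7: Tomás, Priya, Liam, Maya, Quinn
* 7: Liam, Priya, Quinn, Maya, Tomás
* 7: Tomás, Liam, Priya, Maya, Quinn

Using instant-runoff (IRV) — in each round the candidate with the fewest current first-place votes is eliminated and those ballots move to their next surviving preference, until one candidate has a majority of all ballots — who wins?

Round 1: Quinn 8, Priya 0, Maya 6, Liam 17, Tomás 14. Priya eliminated.
Round 2: Quinn 8, Maya 6, Liam 17, Tomás 14. Maya eliminated.
Round 3: Quinn 8, Liam 17, Tomás 20. Quinn eliminated.
Round 4: Liam 17, Tomás 28. Tomás has a majority (≥23).

Tomás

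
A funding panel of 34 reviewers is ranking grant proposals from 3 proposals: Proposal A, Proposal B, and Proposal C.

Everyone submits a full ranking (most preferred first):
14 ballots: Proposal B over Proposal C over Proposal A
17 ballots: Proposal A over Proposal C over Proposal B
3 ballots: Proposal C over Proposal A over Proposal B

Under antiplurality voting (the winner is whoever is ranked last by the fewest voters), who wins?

Last-place votes: Proposal A 14, Proposal B 20, Proposal C 0.

Proposal C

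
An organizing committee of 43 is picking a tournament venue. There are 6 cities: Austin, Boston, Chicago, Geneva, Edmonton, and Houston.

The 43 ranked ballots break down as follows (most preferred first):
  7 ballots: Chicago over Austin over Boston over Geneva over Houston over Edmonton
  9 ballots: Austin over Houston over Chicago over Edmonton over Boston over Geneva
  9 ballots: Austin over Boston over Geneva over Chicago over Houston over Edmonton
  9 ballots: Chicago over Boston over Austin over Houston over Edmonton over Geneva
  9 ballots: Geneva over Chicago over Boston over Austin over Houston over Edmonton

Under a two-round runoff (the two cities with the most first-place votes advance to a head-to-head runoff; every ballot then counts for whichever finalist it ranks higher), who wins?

Round 1 first-place votes: Austin 18, Boston 0, Chicago 16, Geneva 9, Edmonton 0, Houston 0. Austin and Chicago advance.
Runoff: Austin is ranked above Chicago on 18 ballots, Chicago above Austin on 25.

Chicago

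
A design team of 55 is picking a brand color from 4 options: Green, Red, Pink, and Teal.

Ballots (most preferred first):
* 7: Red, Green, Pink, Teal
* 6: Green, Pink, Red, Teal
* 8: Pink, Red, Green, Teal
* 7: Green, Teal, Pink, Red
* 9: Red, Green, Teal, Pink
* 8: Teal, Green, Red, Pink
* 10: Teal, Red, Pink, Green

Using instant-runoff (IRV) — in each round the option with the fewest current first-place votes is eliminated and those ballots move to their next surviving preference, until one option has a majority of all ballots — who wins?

Round 1: Green 13, Red 16, Pink 8, Teal 18. Pink eliminated.
Round 2: Green 13, Red 24, Teal 18. Green eliminated.
Round 3: Red 30, Teal 25. Red has a majority (≥28).

Red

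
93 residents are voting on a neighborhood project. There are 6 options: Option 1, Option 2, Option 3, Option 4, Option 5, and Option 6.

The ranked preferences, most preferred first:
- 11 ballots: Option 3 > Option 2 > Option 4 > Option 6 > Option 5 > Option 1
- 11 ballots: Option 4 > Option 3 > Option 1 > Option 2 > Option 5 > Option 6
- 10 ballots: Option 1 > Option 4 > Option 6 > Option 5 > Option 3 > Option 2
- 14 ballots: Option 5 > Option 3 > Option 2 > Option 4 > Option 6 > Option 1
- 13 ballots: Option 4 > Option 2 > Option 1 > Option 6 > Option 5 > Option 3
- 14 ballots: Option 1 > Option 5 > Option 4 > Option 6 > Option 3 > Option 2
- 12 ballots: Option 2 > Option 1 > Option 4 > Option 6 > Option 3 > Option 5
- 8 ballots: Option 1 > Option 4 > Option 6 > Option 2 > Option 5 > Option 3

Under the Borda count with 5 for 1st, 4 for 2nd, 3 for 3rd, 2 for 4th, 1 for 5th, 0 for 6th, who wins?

Option 1: 11×0 + 11×3 + 10×5 + 14×0 + 13×3 + 14×5 + 12×4 + 8×5 = 280
Option 2: 11×4 + 11×2 + 10×0 + 14×3 + 13×4 + 14×0 + 12×5 + 8×2 = 236
Option 3: 11×5 + 11×4 + 10×1 + 14×4 + 13×0 + 14×1 + 12×1 + 8×0 = 191
Option 4: 11×3 + 11×5 + 10×4 + 14×2 + 13×5 + 14×3 + 12×3 + 8×4 = 331
Option 5: 11×1 + 11×1 + 10×2 + 14×5 + 13×1 + 14×4 + 12×0 + 8×1 = 189
Option 6: 11×2 + 11×0 + 10×3 + 14×1 + 13×2 + 14×2 + 12×2 + 8×3 = 168

Option 4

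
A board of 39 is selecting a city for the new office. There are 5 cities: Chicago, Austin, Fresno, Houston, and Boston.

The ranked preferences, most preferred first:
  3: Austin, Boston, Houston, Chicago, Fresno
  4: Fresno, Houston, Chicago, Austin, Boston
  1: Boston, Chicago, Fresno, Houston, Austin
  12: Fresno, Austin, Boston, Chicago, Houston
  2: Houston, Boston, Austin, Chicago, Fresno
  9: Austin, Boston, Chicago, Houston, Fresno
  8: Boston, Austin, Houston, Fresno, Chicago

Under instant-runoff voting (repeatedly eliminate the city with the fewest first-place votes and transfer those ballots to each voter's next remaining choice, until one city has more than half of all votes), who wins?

Round 1: Chicago 0, Austin 12, Fresno 16, Houston 2, Boston 9. Chicago eliminated.
Round 2: Austin 12, Fresno 16, Houston 2, Boston 9. Houston eliminated.
Round 3: Austin 12, Fresno 16, Boston 11. Boston eliminated.
Round 4: Austin 22, Fresno 17. Austin has a majority (≥20).

Austin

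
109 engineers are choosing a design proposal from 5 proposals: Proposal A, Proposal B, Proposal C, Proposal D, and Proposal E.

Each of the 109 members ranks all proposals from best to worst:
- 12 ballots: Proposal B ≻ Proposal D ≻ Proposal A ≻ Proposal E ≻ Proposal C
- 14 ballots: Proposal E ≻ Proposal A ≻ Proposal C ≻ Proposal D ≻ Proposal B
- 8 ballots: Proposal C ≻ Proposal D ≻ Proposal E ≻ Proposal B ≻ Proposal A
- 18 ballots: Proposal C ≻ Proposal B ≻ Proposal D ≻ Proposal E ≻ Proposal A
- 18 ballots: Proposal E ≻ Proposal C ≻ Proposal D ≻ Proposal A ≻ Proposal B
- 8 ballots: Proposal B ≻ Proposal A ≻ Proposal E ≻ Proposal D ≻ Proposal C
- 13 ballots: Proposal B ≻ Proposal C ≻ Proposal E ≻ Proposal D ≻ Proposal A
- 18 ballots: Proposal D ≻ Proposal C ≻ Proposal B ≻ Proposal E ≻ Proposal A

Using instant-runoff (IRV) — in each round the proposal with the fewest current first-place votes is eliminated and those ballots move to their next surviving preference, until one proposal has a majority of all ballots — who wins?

Round 1: Proposal A 0, Proposal B 33, Proposal C 26, Proposal D 18, Proposal E 32. Proposal A eliminated.
Round 2: Proposal B 33, Proposal C 26, Proposal D 18, Proposal E 32. Proposal D eliminated.
Round 3: Proposal B 33, Proposal C 44, Proposal E 32. Proposal E eliminated.
Round 4: Proposal B 33, Proposal C 76. Proposal C has a majority (≥55).

Proposal C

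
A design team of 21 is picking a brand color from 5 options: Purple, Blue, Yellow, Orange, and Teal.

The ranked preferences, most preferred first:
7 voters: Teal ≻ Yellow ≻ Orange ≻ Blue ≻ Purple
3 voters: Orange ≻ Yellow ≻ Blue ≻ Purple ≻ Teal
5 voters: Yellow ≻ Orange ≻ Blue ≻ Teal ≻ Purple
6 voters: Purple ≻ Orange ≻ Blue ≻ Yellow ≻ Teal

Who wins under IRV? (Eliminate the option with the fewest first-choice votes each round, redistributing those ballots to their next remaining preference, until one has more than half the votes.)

Round 1: Purple 6, Blue 0, Yellow 5, Orange 3, Teal 7. Blue eliminated.
Round 2: Purple 6, Yellow 5, Orange 3, Teal 7. Orange eliminated.
Round 3: Purple 6, Yellow 8, Teal 7. Purple eliminated.
Round 4: Yellow 14, Teal 7. Yellow has a majority (≥11).

Yellow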